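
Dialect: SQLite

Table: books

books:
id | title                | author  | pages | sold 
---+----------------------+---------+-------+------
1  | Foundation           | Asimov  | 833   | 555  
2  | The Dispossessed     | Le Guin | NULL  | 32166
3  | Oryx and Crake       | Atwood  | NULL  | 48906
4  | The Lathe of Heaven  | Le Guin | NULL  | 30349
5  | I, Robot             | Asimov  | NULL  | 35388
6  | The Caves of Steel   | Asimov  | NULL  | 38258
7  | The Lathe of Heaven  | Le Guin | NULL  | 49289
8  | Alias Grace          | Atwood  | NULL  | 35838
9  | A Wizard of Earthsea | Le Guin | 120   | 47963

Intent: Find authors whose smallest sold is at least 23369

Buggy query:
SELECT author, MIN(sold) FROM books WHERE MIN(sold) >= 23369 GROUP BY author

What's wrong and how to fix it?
Bug: MIN() in WHERE is a misuse of aggregate

Fix: Replace WHERE with HAVING after the GROUP BY

Corrected query:
SELECT author, MIN(sold) FROM books GROUP BY author HAVING MIN(sold) >= 23369

Result:
author  | MIN(sold)
--------+----------
Atwood  | 35838    
Le Guin | 30349    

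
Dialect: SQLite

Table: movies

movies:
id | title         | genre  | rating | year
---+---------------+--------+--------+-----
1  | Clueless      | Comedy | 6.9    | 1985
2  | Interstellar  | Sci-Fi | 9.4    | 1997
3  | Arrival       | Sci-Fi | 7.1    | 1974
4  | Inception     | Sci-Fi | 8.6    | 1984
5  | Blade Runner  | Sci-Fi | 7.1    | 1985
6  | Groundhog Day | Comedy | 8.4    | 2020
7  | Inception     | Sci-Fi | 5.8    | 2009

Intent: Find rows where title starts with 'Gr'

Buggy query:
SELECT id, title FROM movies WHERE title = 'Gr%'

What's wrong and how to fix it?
Bug: Wildcards only work with LIKE; '=' treats '%' as a literal character

Fix: Use LIKE for wildcard pattern matching

Corrected query:
SELECT id, title FROM movies WHERE title LIKE 'Gr%'

Result:
id | title        
---+--------------
6  | Groundhog Day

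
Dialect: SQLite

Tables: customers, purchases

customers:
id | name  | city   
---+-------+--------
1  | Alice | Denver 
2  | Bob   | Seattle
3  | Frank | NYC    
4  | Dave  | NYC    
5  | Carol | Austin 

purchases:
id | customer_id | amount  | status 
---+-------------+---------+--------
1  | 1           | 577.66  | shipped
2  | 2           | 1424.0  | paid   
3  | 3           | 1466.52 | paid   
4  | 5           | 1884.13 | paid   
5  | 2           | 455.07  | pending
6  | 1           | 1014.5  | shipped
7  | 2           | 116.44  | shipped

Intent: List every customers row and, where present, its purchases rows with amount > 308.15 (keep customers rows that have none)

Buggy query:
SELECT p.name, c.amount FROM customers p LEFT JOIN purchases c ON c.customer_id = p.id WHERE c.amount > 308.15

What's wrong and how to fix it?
Bug: Filtering c.amount in WHERE discards the NULL rows produced by LEFT JOIN, turning it into an inner join

Fix: Put 'c.amount > 308.15' in the JOIN's ON clause instead of WHERE

Corrected query:
SELECT p.name, c.amount FROM customers p LEFT JOIN purchases c ON c.customer_id = p.id AND c.amount > 308.15

Result:
name  | amount 
------+--------
Alice | 577.66 
Alice | 1014.5 
Bob   | 455.07 
Bob   | 1424   
Frank | 1466.52
Dave  | NULL   
Carol | 1884.13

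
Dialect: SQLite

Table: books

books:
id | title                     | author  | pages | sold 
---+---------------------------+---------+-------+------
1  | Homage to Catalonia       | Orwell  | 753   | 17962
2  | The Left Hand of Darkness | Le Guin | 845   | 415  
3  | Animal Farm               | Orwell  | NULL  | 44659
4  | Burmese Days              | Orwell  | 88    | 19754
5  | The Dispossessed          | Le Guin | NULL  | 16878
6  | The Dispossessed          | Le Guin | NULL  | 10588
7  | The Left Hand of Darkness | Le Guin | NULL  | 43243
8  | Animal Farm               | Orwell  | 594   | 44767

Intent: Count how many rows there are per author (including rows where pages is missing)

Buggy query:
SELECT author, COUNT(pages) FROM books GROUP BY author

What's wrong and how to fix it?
Bug: COUNT(column) counts non-NULL values only; rows with NULL pages aren't counted

Fix: Replace COUNT(pages) with COUNT(*)

Corrected query:
SELECT author, COUNT(*) FROM books GROUP BY author

Result:
author  | COUNT(*)
--------+---------
Le Guin | 4       
Orwell  | 4       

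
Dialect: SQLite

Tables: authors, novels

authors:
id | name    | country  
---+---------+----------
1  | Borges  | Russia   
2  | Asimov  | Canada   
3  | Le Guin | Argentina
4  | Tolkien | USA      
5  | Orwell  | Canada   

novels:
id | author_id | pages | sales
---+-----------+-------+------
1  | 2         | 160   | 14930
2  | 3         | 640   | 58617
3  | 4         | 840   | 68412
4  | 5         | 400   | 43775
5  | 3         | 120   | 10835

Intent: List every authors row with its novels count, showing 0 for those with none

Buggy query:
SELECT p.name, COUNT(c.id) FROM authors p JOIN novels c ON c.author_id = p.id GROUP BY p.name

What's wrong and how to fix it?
Bug: INNER JOIN drops authors rows that have no matching novels rows

Fix: Use LEFT JOIN so parents without children still appear (COUNT(c.id) gives 0)

Corrected query:
SELECT p.name, COUNT(c.id) FROM authors p LEFT JOIN novels c ON c.author_id = p.id GROUP BY p.name

Result:
name    | COUNT(c.id)
--------+------------
Asimov  | 1          
Borges  | 0          
Le Guin | 2          
Orwell  | 1          
Tolkien | 1          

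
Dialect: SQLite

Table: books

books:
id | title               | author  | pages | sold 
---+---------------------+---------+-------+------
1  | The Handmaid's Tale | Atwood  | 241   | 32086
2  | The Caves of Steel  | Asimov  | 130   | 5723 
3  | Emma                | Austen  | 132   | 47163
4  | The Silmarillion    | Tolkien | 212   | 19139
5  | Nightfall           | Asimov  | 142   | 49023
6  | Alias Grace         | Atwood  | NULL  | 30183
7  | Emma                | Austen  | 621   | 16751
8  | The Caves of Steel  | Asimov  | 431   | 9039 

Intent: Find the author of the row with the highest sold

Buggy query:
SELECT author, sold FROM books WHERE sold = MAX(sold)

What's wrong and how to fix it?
Bug: MAX(sold) is an aggregate and cannot be used directly in WHERE

Fix: Use a subquery: WHERE sold = (SELECT MAX(sold) FROM books)

Corrected query:
SELECT author, sold FROM books WHERE sold = (SELECT MAX(sold) FROM books)

Result:
author | sold 
-------+------
Asimov | 49023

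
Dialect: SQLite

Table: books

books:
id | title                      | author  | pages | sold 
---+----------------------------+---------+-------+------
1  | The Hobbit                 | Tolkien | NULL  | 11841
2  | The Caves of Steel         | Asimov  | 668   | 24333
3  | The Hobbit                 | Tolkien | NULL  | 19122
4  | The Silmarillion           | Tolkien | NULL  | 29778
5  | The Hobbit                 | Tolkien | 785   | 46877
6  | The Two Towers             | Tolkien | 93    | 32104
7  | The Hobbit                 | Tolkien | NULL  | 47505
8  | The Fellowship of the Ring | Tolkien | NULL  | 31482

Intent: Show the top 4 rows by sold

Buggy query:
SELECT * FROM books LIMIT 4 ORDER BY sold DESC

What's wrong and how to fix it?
Bug: LIMIT must come after ORDER BY

Fix: Swap the clauses: ORDER BY first, then LIMIT

Corrected query:
SELECT * FROM books ORDER BY sold DESC LIMIT 4

Result:
id | title                      | author  | pages | sold 
---+----------------------------+---------+-------+------
7  | The Hobbit                 | Tolkien | NULL  | 47505
5  | The Hobbit                 | Tolkien | 785   | 46877
6  | The Two Towers             | Tolkien | 93    | 32104
8  | The Fellowship of the Ring | Tolkien | NULL  | 31482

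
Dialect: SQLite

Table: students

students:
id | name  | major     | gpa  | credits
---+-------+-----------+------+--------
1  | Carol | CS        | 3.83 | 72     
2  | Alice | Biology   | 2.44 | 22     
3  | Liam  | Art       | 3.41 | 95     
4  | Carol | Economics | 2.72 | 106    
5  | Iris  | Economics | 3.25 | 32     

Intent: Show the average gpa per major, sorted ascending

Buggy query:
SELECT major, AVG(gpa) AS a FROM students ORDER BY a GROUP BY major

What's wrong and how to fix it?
Bug: GROUP BY must precede ORDER BY

Fix: Move ORDER BY to the end, after GROUP BY

Corrected query:
SELECT major, AVG(gpa) AS a FROM students GROUP BY major ORDER BY a

Result:
major     | a    
----------+------
Biology   | 2.44 
Economics | 2.985
Art       | 3.41 
CS        | 3.83 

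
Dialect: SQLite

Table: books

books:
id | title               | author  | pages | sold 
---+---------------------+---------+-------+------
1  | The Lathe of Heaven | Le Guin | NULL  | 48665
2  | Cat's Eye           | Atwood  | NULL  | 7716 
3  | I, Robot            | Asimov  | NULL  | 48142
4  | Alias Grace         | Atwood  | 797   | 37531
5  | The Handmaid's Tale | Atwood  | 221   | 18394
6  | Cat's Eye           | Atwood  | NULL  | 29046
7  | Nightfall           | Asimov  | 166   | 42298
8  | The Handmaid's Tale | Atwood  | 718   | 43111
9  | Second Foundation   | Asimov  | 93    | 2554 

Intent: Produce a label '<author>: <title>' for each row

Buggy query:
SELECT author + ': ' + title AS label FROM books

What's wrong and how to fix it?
Bug: SQLite uses || for string concatenation; + coerces text to numbers (yielding 0)

Fix: Use the || operator for string concatenation

Corrected query:
SELECT author || ': ' || title AS label FROM books

Result:
label                       
----------------------------
Le Guin: The Lathe of Heaven
Atwood: Cat's Eye           
Asimov: I, Robot            
Atwood: Alias Grace         
Atwood: The Handmaid's Tale 
Atwood: Cat's Eye           
Asimov: Nightfall           
Atwood: The Handmaid's Tale 
Asimov: Second Foundation   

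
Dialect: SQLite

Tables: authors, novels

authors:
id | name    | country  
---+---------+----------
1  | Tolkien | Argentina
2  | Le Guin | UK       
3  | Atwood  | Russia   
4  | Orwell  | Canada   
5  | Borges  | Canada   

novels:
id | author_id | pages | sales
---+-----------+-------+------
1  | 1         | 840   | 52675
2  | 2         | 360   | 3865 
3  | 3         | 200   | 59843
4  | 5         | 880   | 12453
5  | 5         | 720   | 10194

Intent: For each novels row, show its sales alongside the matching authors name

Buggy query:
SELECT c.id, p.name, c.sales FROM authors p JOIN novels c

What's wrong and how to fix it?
Bug: Missing join condition: each novels row is matched to all authors rows instead of just its own

Fix: Add ON c.author_id = p.id to the JOIN

Corrected query:
SELECT c.id, p.name, c.sales FROM authors p JOIN novels c ON c.author_id = p.id

Result:
id | name    | sales
---+---------+------
1  | Tolkien | 52675
2  | Le Guin | 3865 
3  | Atwood  | 59843
4  | Borges  | 12453
5  | Borges  | 10194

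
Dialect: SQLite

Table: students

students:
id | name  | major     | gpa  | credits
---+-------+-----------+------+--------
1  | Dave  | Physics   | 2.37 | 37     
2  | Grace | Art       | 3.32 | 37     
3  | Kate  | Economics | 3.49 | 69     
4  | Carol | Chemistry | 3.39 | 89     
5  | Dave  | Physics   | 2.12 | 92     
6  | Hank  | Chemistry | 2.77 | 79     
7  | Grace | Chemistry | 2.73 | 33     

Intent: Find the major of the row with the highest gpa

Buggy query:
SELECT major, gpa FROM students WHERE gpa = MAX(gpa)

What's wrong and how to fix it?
Bug: WHERE is evaluated per row; an aggregate over the whole table isn't defined there

Fix: Use a subquery: WHERE gpa = (SELECT MAX(gpa) FROM students)

Corrected query:
SELECT major, gpa FROM students WHERE gpa = (SELECT MAX(gpa) FROM students)

Result:
major     | gpa 
----------+-----
Economics | 3.49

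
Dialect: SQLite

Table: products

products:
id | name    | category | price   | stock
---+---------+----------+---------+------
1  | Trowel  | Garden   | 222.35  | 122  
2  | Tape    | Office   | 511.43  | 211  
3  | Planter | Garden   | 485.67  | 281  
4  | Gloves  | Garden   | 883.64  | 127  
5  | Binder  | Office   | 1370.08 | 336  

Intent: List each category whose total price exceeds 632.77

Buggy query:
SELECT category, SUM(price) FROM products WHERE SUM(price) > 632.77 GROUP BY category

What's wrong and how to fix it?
Bug: SUM(price) is an aggregate, but WHERE filters rows before aggregation

Fix: Move the aggregate condition to a HAVING clause

Corrected query:
SELECT category, SUM(price) FROM products GROUP BY category HAVING SUM(price) > 632.77

Result:
category | SUM(price)
---------+-----------
Garden   | 1591.66   
Office   | 1881.51   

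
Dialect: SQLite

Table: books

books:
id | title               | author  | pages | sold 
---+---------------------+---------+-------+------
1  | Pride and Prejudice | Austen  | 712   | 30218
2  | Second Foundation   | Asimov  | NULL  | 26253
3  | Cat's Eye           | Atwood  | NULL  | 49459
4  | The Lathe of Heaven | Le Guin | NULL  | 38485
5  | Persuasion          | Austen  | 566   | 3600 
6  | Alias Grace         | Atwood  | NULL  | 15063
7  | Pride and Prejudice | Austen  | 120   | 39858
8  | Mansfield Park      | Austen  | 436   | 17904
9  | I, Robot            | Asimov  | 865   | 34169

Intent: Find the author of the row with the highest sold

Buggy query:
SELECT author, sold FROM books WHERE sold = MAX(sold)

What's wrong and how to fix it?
Bug: WHERE is evaluated per row; an aggregate over the whole table isn't defined there

Fix: Wrap MAX in a scalar subquery so WHERE compares against a single value

Corrected query:
SELECT author, sold FROM books WHERE sold = (SELECT MAX(sold) FROM books)

Result:
author | sold 
-------+------
Atwood | 49459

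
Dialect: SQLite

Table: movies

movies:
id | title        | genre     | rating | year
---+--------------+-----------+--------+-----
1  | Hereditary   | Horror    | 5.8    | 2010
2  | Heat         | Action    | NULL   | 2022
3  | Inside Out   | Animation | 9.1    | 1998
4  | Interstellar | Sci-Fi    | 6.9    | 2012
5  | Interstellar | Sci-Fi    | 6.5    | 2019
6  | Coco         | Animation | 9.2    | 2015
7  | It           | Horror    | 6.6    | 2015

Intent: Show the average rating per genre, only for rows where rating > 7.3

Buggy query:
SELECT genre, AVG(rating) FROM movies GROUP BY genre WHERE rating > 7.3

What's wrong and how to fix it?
Bug: WHERE cannot follow GROUP BY

Fix: Place WHERE between FROM and GROUP BY

Corrected query:
SELECT genre, AVG(rating) FROM movies WHERE rating > 7.3 GROUP BY genre

Result:
genre     | AVG(rating)
----------+------------
Animation | 9.15       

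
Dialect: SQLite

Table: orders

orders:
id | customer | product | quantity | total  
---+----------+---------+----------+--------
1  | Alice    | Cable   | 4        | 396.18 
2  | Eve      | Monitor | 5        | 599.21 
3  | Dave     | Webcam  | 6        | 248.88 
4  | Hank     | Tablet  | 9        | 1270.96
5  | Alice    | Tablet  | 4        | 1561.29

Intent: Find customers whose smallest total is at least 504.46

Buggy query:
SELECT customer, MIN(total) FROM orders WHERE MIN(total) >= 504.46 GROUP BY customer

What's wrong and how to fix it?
Bug: MIN() in WHERE is a misuse of aggregate

Fix: Use HAVING for the per-group MIN condition

Corrected query:
SELECT customer, MIN(total) FROM orders GROUP BY customer HAVING MIN(total) >= 504.46

Result:
customer | MIN(total)
---------+-----------
Eve      | 599.21    
Hank     | 1270.96   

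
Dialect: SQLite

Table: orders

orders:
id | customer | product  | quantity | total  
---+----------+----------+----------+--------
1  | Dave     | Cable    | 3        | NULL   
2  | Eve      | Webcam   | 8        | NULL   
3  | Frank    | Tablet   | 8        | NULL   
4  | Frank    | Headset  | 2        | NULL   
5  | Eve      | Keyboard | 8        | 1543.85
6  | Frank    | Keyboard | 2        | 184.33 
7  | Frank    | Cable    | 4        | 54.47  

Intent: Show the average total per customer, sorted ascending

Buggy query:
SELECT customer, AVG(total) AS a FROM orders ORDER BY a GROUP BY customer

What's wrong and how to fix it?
Bug: ORDER BY appears before GROUP BY; SQL clause order requires GROUP BY first

Fix: Move ORDER BY to the end, after GROUP BY

Corrected query:
SELECT customer, AVG(total) AS a FROM orders GROUP BY customer ORDER BY a

Result:
customer | a      
---------+--------
Dave     | NULL   
Frank    | 119.4  
Eve      | 1543.85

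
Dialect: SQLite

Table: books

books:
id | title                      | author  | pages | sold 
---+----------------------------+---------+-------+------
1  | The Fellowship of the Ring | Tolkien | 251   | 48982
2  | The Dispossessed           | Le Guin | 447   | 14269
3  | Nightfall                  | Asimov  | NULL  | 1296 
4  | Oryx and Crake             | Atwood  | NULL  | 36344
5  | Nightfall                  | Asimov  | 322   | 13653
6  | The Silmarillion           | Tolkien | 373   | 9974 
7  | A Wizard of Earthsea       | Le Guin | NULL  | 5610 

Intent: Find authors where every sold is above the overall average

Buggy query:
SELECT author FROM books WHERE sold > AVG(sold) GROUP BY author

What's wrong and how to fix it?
Bug: WHERE evaluates per row before aggregation, so AVG() is unavailable

Fix: Compute the overall average in a scalar subquery and compare each group's MIN against it in HAVING

Corrected query:
SELECT author FROM books GROUP BY author HAVING MIN(sold) > (SELECT AVG(sold) FROM books)

Result:
author
------
Atwood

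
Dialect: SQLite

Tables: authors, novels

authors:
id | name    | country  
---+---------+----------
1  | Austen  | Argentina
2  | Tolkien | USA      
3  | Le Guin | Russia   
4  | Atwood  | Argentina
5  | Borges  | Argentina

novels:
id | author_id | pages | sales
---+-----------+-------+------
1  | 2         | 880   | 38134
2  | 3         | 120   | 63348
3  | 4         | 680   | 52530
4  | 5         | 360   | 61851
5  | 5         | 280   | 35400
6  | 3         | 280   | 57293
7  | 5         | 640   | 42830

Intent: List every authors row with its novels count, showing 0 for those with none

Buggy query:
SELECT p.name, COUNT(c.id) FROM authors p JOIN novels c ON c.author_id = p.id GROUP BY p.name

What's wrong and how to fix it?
Bug: INNER JOIN drops authors rows that have no matching novels rows

Fix: Switch to LEFT JOIN to retain unmatched parent rows

Corrected query:
SELECT p.name, COUNT(c.id) FROM authors p LEFT JOIN novels c ON c.author_id = p.id GROUP BY p.name

Result:
name    | COUNT(c.id)
--------+------------
Atwood  | 1          
Austen  | 0          
Borges  | 3          
Le Guin | 2          
Tolkien | 1          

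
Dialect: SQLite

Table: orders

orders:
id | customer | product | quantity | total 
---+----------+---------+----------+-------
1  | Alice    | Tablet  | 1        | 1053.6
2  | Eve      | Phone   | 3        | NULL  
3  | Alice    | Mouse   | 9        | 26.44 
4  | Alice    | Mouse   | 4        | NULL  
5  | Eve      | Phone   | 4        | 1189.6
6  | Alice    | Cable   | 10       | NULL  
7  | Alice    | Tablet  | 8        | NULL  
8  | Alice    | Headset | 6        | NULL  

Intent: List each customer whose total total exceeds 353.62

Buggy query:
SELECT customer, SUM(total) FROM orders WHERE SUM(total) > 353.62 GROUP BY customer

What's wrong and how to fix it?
Bug: Aggregate functions cannot appear in a WHERE clause

Fix: Move the aggregate condition to a HAVING clause

Corrected query:
SELECT customer, SUM(total) FROM orders GROUP BY customer HAVING SUM(total) > 353.62

Result:
customer | SUM(total)
---------+-----------
Alice    | 1080.04   
Eve      | 1189.6    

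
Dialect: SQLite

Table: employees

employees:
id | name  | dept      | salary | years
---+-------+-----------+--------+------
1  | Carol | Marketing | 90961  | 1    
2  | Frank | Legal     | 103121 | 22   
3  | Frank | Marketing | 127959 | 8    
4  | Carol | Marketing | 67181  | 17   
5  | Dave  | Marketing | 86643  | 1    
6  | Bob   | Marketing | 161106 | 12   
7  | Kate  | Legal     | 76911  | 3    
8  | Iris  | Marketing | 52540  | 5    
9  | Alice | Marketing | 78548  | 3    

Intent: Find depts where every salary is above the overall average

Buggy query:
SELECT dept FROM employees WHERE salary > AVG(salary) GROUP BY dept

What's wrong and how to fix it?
Bug: WHERE evaluates per row before aggregation, so AVG() is unavailable

Fix: Compute the overall average in a scalar subquery and compare each group's MIN against it in HAVING

Corrected query:
SELECT dept FROM employees GROUP BY dept HAVING MIN(salary) > (SELECT AVG(salary) FROM employees)

Result:
(no rows)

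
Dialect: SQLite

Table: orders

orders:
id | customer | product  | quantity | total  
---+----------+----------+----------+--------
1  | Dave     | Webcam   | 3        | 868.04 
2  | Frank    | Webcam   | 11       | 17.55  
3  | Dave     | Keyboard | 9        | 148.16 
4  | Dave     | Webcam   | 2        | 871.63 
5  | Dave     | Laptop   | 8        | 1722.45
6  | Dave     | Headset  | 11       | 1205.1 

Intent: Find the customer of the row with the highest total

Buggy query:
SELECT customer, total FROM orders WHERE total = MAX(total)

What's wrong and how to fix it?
Bug: WHERE is evaluated per row; an aggregate over the whole table isn't defined there

Fix: Wrap MAX in a scalar subquery so WHERE compares against a single value

Corrected query:
SELECT customer, total FROM orders WHERE total = (SELECT MAX(total) FROM orders)

Result:
customer | total  
---------+--------
Dave     | 1722.45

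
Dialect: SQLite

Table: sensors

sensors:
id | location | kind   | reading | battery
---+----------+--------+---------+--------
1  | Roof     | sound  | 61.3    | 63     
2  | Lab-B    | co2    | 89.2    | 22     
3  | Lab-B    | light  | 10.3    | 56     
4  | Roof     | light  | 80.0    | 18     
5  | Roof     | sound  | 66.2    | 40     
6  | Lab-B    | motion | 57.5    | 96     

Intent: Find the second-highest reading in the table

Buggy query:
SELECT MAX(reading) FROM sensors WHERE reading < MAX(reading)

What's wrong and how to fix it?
Bug: MAX(reading) on the right of the comparison is an aggregate-in-WHERE error

Fix: Compute the overall MAX in a subquery, then take MAX of rows below it

Corrected query:
SELECT MAX(reading) FROM sensors WHERE reading < (SELECT MAX(reading) FROM sensors)

Result:
MAX(reading)
------------
80          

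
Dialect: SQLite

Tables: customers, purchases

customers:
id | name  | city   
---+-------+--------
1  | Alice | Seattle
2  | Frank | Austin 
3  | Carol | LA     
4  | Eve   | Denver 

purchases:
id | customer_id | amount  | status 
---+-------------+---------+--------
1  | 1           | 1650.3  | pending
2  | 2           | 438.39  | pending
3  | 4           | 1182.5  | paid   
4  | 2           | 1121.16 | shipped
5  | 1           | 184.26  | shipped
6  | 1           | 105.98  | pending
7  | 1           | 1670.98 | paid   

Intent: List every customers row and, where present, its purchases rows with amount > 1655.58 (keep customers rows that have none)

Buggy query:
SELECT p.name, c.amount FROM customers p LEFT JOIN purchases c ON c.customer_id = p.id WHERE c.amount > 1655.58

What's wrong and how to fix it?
Bug: A WHERE condition on the right-hand table after LEFT JOIN drops unmatched parents

Fix: Move the right-table condition into the ON clause so unmatched parents are kept

Corrected query:
SELECT p.name, c.amount FROM customers p LEFT JOIN purchases c ON c.customer_id = p.id AND c.amount > 1655.58

Result:
name  | amount 
------+--------
Alice | 1670.98
Frank | NULL   
Carol | NULL   
Eve   | NULL   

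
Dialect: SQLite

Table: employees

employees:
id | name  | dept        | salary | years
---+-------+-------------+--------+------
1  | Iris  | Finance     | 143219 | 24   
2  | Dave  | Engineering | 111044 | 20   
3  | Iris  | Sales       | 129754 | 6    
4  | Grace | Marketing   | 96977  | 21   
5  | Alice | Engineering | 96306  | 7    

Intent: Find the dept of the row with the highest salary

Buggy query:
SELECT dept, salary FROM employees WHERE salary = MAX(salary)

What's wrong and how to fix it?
Bug: WHERE is evaluated per row; an aggregate over the whole table isn't defined there

Fix: Use a subquery: WHERE salary = (SELECT MAX(salary) FROM employees)

Corrected query:
SELECT dept, salary FROM employees WHERE salary = (SELECT MAX(salary) FROM employees)

Result:
dept    | salary
--------+-------
Finance | 143219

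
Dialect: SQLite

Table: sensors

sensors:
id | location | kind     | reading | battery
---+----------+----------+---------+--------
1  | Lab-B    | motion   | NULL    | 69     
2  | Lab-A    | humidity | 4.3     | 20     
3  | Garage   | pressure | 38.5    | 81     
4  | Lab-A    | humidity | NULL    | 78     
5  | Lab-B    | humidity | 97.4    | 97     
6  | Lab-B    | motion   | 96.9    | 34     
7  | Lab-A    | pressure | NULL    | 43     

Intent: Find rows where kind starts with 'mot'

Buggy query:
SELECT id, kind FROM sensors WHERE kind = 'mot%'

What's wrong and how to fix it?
Bug: Wildcards only work with LIKE; '=' treats '%' as a literal character

Fix: Use LIKE for wildcard pattern matching

Corrected query:
SELECT id, kind FROM sensors WHERE kind LIKE 'mot%'

Result:
id | kind  
---+-------
1  | motion
6  | motion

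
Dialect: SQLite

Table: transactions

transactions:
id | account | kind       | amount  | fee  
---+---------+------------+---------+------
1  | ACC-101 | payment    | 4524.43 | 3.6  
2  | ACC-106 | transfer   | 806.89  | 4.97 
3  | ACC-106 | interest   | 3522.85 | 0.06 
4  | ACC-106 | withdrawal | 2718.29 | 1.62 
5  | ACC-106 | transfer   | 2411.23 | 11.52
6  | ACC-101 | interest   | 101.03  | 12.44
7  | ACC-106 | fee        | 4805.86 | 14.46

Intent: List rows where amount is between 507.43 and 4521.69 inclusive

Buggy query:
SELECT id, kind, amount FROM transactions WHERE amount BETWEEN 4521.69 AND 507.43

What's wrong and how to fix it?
Bug: The bounds are reversed; BETWEEN a AND b requires a <= b to match anything

Fix: Swap the bounds so the smaller value comes first

Corrected query:
SELECT id, kind, amount FROM transactions WHERE amount BETWEEN 507.43 AND 4521.69

Result:
id | kind       | amount 
---+------------+--------
2  | transfer   | 806.89 
3  | interest   | 3522.85
4  | withdrawal | 2718.29
5  | transfer   | 2411.23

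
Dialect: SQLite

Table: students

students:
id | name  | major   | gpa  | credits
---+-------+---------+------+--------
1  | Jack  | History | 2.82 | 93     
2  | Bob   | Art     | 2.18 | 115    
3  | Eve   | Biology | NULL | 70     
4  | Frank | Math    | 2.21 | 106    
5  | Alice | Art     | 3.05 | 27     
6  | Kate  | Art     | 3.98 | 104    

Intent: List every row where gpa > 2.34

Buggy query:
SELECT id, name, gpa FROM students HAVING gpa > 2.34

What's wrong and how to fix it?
Bug: This is a non-aggregate query (no GROUP BY, no aggregates), so in SQLite the HAVING clause is invalid here; a row-level condition belongs in WHERE

Fix: Use WHERE for row-level filtering

Corrected query:
SELECT id, name, gpa FROM students WHERE gpa > 2.34

Result:
id | name  | gpa 
---+-------+-----
1  | Jack  | 2.82
5  | Alice | 3.05
6  | Kate  | 3.98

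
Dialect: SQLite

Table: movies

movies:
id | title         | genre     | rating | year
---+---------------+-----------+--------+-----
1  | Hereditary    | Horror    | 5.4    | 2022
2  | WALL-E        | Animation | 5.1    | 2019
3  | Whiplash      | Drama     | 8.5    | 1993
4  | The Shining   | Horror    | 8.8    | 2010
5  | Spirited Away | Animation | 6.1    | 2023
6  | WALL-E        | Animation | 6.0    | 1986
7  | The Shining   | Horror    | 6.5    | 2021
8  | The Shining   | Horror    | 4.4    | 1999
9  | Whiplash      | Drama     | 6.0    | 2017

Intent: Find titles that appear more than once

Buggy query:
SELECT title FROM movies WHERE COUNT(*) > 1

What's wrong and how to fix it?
Bug: COUNT(*) is an aggregate and cannot be used in WHERE

Fix: Group first, then use HAVING for the count condition

Corrected query:
SELECT title FROM movies GROUP BY title HAVING COUNT(*) > 1

Result:
title      
-----------
The Shining
WALL-E     
Whiplash   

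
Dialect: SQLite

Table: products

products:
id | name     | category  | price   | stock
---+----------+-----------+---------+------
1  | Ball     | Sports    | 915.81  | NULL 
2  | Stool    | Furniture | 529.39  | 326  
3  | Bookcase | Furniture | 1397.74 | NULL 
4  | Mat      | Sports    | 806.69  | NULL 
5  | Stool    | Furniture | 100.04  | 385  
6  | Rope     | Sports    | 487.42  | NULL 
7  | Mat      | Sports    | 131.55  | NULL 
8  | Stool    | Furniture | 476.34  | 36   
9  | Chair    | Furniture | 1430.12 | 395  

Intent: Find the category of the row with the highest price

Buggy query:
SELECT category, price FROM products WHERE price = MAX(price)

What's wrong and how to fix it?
Bug: WHERE is evaluated per row; an aggregate over the whole table isn't defined there

Fix: Wrap MAX in a scalar subquery so WHERE compares against a single value

Corrected query:
SELECT category, price FROM products WHERE price = (SELECT MAX(price) FROM products)

Result:
category  | price  
----------+--------
Furniture | 1430.12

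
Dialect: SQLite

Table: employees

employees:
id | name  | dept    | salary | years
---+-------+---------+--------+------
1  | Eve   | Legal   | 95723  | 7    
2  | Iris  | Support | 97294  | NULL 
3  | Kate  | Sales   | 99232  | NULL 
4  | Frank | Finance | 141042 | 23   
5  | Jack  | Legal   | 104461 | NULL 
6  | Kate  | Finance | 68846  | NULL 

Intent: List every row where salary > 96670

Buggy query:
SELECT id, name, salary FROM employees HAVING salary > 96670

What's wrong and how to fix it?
Bug: HAVING filters the output of aggregation, but this query has no GROUP BY and no aggregate functions, so SQLite rejects it (HAVING clause on a non-aggregate query); the condition here is per row

Fix: Use WHERE for row-level filtering

Corrected query:
SELECT id, name, salary FROM employees WHERE salary > 96670

Result:
id | name  | salary
---+-------+-------
2  | Iris  | 97294 
3  | Kate  | 99232 
4  | Frank | 141042
5  | Jack  | 104461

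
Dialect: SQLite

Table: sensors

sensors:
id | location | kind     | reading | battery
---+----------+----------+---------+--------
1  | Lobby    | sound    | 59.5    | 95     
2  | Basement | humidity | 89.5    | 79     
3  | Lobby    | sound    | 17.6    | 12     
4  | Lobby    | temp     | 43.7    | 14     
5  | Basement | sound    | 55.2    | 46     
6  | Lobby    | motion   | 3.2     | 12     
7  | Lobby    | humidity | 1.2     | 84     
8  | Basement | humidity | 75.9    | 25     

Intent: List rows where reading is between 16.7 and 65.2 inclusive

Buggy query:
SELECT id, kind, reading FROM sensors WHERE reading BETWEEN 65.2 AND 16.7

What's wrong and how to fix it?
Bug: The bounds are reversed; BETWEEN a AND b requires a <= b to match anything

Fix: Write BETWEEN 16.7 AND 65.2

Corrected query:
SELECT id, kind, reading FROM sensors WHERE reading BETWEEN 16.7 AND 65.2

Result:
id | kind  | reading
---+-------+--------
1  | sound | 59.5   
3  | sound | 17.6   
4  | temp  | 43.7   
5  | sound | 55.2   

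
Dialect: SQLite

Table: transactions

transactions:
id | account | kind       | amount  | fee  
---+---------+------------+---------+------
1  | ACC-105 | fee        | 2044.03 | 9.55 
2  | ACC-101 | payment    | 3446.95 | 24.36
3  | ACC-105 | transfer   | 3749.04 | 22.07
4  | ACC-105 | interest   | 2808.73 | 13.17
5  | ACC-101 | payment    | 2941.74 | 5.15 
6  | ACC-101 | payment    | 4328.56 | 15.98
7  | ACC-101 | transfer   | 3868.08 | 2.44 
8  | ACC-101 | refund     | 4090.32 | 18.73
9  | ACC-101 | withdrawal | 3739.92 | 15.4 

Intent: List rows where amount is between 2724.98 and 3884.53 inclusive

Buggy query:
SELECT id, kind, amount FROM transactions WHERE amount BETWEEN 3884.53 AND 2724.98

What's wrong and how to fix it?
Bug: The bounds are reversed; BETWEEN a AND b requires a <= b to match anything

Fix: Swap the bounds so the smaller value comes first

Corrected query:
SELECT id, kind, amount FROM transactions WHERE amount BETWEEN 2724.98 AND 3884.53

Result:
id | kind       | amount 
---+------------+--------
2  | payment    | 3446.95
3  | transfer   | 3749.04
4  | interest   | 2808.73
5  | payment    | 2941.74
7  | transfer   | 3868.08
9  | withdrawal | 3739.92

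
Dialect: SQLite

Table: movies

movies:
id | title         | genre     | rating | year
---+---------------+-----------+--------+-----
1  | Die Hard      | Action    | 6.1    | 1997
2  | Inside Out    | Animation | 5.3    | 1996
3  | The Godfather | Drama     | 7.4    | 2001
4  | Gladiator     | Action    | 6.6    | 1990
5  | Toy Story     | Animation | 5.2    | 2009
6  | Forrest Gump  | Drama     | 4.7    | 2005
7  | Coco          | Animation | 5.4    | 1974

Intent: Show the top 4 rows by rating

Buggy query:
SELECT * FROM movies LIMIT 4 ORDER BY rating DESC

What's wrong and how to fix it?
Bug: LIMIT must come after ORDER BY

Fix: Swap the clauses: ORDER BY first, then LIMIT

Corrected query:
SELECT * FROM movies ORDER BY rating DESC LIMIT 4

Result:
id | title         | genre     | rating | year
---+---------------+-----------+--------+-----
3  | The Godfather | Drama     | 7.4    | 2001
4  | Gladiator     | Action    | 6.6    | 1990
1  | Die Hard      | Action    | 6.1    | 1997
7  | Coco          | Animation | 5.4    | 1974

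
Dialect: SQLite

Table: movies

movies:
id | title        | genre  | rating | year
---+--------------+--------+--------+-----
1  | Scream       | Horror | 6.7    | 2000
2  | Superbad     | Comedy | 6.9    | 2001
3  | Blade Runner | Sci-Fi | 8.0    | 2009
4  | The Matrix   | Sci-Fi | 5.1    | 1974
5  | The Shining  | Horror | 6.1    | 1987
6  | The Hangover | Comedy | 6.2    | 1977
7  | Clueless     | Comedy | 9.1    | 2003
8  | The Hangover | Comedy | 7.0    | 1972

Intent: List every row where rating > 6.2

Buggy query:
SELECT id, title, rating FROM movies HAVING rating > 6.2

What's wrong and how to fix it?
Bug: HAVING filters the output of aggregation, but this query has no GROUP BY and no aggregate functions, so SQLite rejects it (HAVING clause on a non-aggregate query); the condition here is per row

Fix: Replace HAVING with WHERE since the condition applies to individual rows

Corrected query:
SELECT id, title, rating FROM movies WHERE rating > 6.2

Result:
id | title        | rating
---+--------------+-------
1  | Scream       | 6.7   
2  | Superbad     | 6.9   
3  | Blade Runner | 8     
7  | Clueless     | 9.1   
8  | The Hangover | 7     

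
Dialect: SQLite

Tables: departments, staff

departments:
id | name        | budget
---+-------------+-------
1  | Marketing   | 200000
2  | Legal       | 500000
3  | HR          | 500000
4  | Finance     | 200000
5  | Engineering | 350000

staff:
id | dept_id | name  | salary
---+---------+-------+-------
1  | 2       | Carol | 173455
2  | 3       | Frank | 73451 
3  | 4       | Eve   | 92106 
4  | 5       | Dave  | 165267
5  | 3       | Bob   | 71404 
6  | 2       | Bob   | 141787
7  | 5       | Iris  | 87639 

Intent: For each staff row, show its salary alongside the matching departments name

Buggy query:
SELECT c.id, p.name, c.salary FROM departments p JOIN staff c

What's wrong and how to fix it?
Bug: Missing join condition: each staff row is matched to all departments rows instead of just its own

Fix: Add ON c.dept_id = p.id to the JOIN

Corrected query:
SELECT c.id, p.name, c.salary FROM departments p JOIN staff c ON c.dept_id = p.id

Result:
id | name        | salary
---+-------------+-------
1  | Legal       | 173455
2  | HR          | 73451 
3  | Finance     | 92106 
4  | Engineering | 165267
5  | HR          | 71404 
6  | Legal       | 141787
7  | Engineering | 87639 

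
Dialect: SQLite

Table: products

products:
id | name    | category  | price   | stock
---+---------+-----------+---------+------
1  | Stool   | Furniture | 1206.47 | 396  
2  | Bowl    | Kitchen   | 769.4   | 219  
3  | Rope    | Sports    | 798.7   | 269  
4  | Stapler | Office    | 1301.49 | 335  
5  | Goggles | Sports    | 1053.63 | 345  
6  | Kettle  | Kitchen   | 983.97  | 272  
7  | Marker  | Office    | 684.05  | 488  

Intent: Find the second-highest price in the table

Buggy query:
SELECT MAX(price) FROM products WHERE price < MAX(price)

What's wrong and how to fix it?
Bug: MAX(price) on the right of the comparison is an aggregate-in-WHERE error

Fix: Compute the overall MAX in a subquery, then take MAX of rows below it

Corrected query:
SELECT MAX(price) FROM products WHERE price < (SELECT MAX(price) FROM products)

Result:
MAX(price)
----------
1206.47   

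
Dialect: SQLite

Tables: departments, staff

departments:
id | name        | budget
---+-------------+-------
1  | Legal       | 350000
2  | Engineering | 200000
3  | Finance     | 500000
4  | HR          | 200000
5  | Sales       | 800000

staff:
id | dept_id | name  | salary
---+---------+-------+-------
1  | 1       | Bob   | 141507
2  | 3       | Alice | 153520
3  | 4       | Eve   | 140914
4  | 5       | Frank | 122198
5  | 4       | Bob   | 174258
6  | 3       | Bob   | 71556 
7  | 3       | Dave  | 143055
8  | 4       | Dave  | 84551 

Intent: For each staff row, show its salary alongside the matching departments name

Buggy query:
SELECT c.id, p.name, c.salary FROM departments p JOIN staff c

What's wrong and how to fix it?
Bug: Missing join condition: each staff row is matched to all departments rows instead of just its own

Fix: Specify the join condition linking the foreign key to the parent id

Corrected query:
SELECT c.id, p.name, c.salary FROM departments p JOIN staff c ON c.dept_id = p.id

Result:
id | name    | salary
---+---------+-------
1  | Legal   | 141507
2  | Finance | 153520
3  | HR      | 140914
4  | Sales   | 122198
5  | HR      | 174258
6  | Finance | 71556 
7  | Finance | 143055
8  | HR      | 84551 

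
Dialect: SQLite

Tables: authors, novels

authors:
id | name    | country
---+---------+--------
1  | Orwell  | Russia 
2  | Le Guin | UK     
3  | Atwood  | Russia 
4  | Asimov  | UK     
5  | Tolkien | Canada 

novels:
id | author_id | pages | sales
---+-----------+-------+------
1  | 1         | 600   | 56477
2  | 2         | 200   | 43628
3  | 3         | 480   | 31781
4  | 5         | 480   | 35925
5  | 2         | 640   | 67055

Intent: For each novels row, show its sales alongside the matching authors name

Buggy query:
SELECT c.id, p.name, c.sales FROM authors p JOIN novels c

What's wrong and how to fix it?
Bug: Missing join condition: each novels row is matched to all authors rows instead of just its own

Fix: Specify the join condition linking the foreign key to the parent id

Corrected query:
SELECT c.id, p.name, c.sales FROM authors p JOIN novels c ON c.author_id = p.id

Result:
id | name    | sales
---+---------+------
1  | Orwell  | 56477
2  | Le Guin | 43628
3  | Atwood  | 31781
4  | Tolkien | 35925
5  | Le Guin | 67055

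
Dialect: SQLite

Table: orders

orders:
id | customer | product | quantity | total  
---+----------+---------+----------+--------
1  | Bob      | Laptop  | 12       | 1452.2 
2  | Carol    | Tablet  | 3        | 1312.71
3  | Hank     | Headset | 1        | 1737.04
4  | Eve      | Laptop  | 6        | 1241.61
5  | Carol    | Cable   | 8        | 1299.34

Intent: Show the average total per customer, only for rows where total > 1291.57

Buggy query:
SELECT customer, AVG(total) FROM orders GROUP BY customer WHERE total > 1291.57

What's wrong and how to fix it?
Bug: Row-level WHERE must come before GROUP BY in the clause order

Fix: Place WHERE between FROM and GROUP BY

Corrected query:
SELECT customer, AVG(total) FROM orders WHERE total > 1291.57 GROUP BY customer

Result:
customer | AVG(total)
---------+-----------
Bob      | 1452.2    
Carol    | 1306.025  
Hank     | 1737.04   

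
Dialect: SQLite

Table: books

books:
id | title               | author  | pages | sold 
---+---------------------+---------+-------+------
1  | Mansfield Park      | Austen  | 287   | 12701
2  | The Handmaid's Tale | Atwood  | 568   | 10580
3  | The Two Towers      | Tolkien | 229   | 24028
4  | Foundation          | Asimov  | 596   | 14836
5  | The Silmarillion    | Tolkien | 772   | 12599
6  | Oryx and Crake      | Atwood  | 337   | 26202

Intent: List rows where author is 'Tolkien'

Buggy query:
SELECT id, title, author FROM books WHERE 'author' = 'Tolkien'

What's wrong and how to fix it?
Bug: Single quotes denote string literals in SQL; the column name is being compared as a constant string

Fix: Reference the column as author without single quotes

Corrected query:
SELECT id, title, author FROM books WHERE author = 'Tolkien'

Result:
id | title            | author 
---+------------------+--------
3  | The Two Towers   | Tolkien
5  | The Silmarillion | Tolkien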